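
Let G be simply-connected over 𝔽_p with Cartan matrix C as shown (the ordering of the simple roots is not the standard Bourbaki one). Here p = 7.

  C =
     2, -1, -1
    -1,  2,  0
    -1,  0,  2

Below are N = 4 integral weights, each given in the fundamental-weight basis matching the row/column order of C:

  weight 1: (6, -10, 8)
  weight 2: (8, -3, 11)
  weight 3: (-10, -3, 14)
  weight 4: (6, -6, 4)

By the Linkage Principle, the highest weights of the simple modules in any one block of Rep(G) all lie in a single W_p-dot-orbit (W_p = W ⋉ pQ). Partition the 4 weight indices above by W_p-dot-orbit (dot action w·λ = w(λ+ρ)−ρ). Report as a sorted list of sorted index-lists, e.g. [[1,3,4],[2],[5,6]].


Cartan matrix: type A_3 (|W|=24); un-permuting the 3 rows.

Folding the 4 weights λ_j+ρ into Ā_7 (reps in the given 3-coord order):

  [1] (2, 0, 0);  [2] (2, 0, 0);  [3] (1, 1, 2);  [4] (2, 0, 0)

2 distinct reps among the 4 weights ⇒ 2 W_7-linkage classes:

[[1, 2, 4], [3]]


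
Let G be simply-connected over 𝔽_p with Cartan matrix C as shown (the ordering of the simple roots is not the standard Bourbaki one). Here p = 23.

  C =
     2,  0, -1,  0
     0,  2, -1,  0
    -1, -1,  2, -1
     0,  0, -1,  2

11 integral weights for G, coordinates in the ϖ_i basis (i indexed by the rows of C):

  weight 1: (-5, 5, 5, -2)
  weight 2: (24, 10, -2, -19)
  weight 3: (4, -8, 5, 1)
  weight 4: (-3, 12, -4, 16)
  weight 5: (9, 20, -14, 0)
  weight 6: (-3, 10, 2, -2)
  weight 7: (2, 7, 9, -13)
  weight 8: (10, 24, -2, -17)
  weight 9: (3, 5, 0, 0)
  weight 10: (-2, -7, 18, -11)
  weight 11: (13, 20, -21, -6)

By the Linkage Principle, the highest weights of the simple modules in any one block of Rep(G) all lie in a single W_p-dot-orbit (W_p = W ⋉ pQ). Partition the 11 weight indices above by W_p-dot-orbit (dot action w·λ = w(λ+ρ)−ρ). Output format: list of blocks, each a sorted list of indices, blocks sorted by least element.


Type D_4, rank 4, |W|=192; reorder rows/cols to standard.

Each λ_j+ρ reduced to Ā_23; 4-tuples below use C's row order:

  λ_1+ρ ↦ (4, 6, 1, 1)
  λ_2+ρ ↦ (4, 6, 1, 1)
  λ_3+ρ ↦ (4, 6, 1, 1)
  λ_4+ρ ↦ (1, 6, 2, 10)
  λ_5+ρ ↦ (1, 6, 2, 10)
  λ_6+ρ ↦ (2, 11, 0, 1)
  λ_7+ρ ↦ (1, 6, 2, 10)
  λ_8+ρ ↦ (4, 6, 1, 1)
  λ_9+ρ ↦ (4, 6, 1, 1)
  λ_10+ρ ↦ (1, 6, 2, 10)
  λ_11+ρ ↦ (1, 6, 2, 10)

Grouping the 11 weights by Ā_23-representative: 3 linkage classes.

[[1, 2, 3, 8, 9], [4, 5, 7, 10, 11], [6]]


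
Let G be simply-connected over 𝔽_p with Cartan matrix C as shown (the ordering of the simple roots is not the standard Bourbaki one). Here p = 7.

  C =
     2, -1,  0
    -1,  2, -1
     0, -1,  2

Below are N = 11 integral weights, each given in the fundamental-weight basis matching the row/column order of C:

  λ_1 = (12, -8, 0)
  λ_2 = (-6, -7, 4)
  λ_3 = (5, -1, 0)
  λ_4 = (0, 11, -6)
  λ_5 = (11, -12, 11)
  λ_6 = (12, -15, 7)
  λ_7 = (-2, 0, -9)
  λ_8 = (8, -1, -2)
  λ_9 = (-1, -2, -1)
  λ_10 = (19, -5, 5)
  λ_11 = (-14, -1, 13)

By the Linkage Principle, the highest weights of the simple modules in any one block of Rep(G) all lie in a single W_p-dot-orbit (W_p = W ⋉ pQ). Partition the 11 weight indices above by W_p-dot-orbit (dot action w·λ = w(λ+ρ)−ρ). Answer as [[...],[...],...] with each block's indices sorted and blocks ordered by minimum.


Dynkin diagram of C (from the 4 off-diagonal −1 entries): A_3.

Folding the 11 weights λ_j+ρ into Ā_7 (reps in the given 3-coord order):

  [1] (0, 1, 0) · [2] (1, 1, 1) · [3] (6, 0, 1) · [4] (5, 1, 1) · [5] (1, 1, 1) · [6] (6, 0, 1) · [7] (6, 0, 1) · [8] (5, 1, 1) · [9] (0, 1, 0) · [10] (1, 1, 1) · [11] (1, 0, 0)

The 11 indices split into 5 linkage classes (same alcove rep ⇔ same W_7-dot-orbit):

[[1, 9], [2, 5, 10], [3, 6, 7], [4, 8], [11]]


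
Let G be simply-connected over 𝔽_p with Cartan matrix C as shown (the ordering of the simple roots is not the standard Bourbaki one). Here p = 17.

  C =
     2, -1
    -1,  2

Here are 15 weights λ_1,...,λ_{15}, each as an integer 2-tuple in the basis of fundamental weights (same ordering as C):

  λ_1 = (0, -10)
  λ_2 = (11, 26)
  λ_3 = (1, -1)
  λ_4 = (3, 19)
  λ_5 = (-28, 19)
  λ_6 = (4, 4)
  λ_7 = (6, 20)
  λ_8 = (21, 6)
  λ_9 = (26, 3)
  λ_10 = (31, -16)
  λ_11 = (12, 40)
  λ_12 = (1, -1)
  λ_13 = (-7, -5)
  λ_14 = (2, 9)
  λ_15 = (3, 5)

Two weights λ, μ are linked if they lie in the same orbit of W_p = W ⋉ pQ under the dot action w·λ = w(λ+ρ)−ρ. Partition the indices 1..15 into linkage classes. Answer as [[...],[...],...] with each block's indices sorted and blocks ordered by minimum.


A_2 Cartan matrix, 2 simple roots permuted; ρ=(1,1).

λ_j+ρ reflected into Ā_17 (⟨·,θ^∨⟩≤17); 2-tuples as given:

  [1] (8, 1);  [2] (5, 5);  [3] (2, 0);  [4] (3, 10);  [5] (7, 3);  [6] (5, 5);  [7] (4, 6);  [8] (5, 5);  [9] (3, 10);  [10] (2, 0);  [11] (3, 10);  [12] (2, 0);  [13] (4, 6);  [14] (3, 10);  [15] (4, 6)

These 15 weights hit 6 W_17-dot-orbits; sizes (1, 3, 3, 4, 1, 3):

[[1], [2, 6, 8], [3, 10, 12], [4, 9, 11, 14], [5], [7, 13, 15]]


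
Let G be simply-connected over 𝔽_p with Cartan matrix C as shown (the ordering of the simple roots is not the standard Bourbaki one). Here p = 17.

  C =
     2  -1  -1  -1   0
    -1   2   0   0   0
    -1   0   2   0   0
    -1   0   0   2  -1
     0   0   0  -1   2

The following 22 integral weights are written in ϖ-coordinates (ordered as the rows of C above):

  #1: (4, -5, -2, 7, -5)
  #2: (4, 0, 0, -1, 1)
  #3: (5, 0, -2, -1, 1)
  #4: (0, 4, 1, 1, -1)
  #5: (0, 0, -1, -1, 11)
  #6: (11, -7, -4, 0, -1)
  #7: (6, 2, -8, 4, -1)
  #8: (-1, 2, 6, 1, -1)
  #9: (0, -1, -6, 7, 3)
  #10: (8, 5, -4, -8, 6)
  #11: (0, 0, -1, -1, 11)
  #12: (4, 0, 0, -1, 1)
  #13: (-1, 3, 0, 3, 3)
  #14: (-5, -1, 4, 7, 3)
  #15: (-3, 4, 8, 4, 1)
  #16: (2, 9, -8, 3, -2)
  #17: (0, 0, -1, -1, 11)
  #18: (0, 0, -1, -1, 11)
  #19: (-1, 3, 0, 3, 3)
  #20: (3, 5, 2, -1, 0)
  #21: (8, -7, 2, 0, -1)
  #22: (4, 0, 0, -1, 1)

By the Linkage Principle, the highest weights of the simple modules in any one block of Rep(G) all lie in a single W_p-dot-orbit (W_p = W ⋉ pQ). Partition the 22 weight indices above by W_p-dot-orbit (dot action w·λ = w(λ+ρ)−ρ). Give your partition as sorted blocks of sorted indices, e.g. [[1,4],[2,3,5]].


Root system D_5: the 5×5 matrix C matches after relabeling.

W_17-reps of the 22 weights in Ā_17 (same 5-coord order as C):

  1: (0, 4, 1, 4, 4) · 2: (5, 1, 1, 0, 2) · 3: (5, 1, 1, 0, 2) · 4: (1, 5, 2, 2, 0) · 5: (1, 1, 0, 0, 12) · 6: (3, 6, 3, 1, 0) · 7: (0, 3, 7, 2, 0) · 8: (0, 3, 7, 2, 0) · 9: (0, 4, 1, 4, 4) · 10: (1, 5, 2, 2, 0) · 11: (1, 1, 0, 0, 12) · 12: (5, 1, 1, 0, 2) · 13: (0, 4, 1, 4, 4) · 14: (0, 4, 1, 4, 4) · 15: (0, 3, 7, 2, 0) · 16: (3, 6, 3, 1, 0) · 17: (1, 1, 0, 0, 12) · 18: (1, 1, 0, 0, 12) · 19: (0, 4, 1, 4, 4) · 20: (3, 6, 3, 1, 0) · 21: (3, 6, 3, 1, 0) · 22: (5, 1, 1, 0, 2)

6 distinct reps among the 22 weights ⇒ 6 W_17-linkage classes:

[[1, 9, 13, 14, 19], [2, 3, 12, 22], [4, 10], [5, 11, 17, 18], [6, 16, 20, 21], [7, 8, 15]]


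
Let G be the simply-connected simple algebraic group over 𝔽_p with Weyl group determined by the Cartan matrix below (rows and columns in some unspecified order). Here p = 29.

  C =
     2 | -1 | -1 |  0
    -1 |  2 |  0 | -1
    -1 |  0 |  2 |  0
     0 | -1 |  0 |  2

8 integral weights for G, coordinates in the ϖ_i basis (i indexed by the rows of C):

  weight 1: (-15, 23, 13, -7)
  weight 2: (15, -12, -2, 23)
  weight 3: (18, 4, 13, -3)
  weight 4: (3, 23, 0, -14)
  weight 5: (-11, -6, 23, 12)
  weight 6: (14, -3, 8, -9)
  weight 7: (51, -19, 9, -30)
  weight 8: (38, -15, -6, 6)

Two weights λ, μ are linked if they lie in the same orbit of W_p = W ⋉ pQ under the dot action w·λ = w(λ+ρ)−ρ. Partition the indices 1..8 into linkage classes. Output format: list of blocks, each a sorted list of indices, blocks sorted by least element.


Dynkin diagram of C (from the 6 off-diagonal −1 entries): A_4.

Each λ_j+ρ reduced to Ā_29; 4-tuples below use C's row order:

    1: (14, 4, 0, 6)
    2: (4, 11, 1, 13)
    3: (15, 4, 5, 3)
    4: (4, 11, 1, 13)
    5: (5, 8, 9, 2)
    6: (5, 8, 9, 2)
    7: (14, 4, 0, 6)
    8: (15, 4, 5, 3)

Partition of {1..8} into 4 W_29-dot-orbits:

[[1, 7], [2, 4], [3, 8], [5, 6]]


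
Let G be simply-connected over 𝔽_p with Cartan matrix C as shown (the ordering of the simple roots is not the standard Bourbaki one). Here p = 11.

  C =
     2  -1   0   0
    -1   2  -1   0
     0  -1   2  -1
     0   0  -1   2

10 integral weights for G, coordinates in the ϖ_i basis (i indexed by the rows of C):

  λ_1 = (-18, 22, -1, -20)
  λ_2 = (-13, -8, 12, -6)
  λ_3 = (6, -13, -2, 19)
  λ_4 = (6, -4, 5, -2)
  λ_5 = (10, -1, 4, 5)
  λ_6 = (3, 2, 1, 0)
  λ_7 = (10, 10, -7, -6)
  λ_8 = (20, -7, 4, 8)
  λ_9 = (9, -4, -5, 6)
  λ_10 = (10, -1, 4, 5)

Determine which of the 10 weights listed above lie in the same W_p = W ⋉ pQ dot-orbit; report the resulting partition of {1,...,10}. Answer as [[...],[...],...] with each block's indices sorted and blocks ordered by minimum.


Type A_4, rank 4, |W|=120; reorder rows/cols to standard.

Folding the 10 weights λ_j+ρ into Ā_11 (reps in the given 4-coord order):

  λ_1 → (1, 0, 3, 2) · λ_2 → (1, 0, 3, 2) · λ_3 → (4, 3, 2, 1) · λ_4 → (4, 3, 2, 1) · λ_5 → (0, 0, 0, 5) · λ_6 → (4, 3, 2, 1) · λ_7 → (0, 0, 0, 5) · λ_8 → (4, 3, 2, 1) · λ_9 → (3, 4, 3, 0) · λ_10 → (0, 0, 0, 5)

Linkage partition of the 10 weights (4 classes, p=11):

[[1, 2], [3, 4, 6, 8], [5, 7, 10], [9]]


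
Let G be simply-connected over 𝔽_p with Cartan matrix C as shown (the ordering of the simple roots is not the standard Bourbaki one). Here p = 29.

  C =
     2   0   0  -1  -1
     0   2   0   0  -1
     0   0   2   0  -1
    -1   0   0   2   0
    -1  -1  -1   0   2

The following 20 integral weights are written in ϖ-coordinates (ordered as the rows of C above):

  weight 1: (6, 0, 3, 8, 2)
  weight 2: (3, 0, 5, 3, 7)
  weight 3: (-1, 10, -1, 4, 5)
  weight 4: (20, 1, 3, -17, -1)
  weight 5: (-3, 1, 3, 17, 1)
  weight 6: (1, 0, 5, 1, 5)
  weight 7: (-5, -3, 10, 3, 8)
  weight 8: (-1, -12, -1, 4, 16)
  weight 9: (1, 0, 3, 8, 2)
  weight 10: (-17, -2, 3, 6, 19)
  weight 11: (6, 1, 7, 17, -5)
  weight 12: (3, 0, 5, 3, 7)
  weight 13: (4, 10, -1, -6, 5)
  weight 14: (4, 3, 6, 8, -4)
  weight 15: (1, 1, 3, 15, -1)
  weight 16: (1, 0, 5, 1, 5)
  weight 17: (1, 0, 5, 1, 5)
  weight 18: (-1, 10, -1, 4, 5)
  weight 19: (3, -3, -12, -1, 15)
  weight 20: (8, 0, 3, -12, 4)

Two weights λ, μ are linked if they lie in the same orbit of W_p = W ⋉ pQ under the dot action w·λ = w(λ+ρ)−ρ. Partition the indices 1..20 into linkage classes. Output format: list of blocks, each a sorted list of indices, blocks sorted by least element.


Dynkin diagram of C (from the 8 off-diagonal −1 entries): D_5.

Folding the 20 weights λ_j+ρ into Ā_29 (reps in the given 5-coord order):

  λ_1 → (2, 1, 4, 9, 3);  λ_2 → (2, 1, 6, 2, 6);  λ_3 → (0, 11, 0, 5, 6);  λ_4 → (2, 2, 4, 16, 0);  λ_5 → (2, 2, 4, 16, 0);  λ_6 → (2, 1, 6, 2, 6);  λ_7 → (4, 2, 11, 0, 3);  λ_8 → (0, 11, 0, 5, 6);  λ_9 → (2, 1, 4, 9, 3);  λ_10 → (2, 1, 4, 9, 3);  λ_11 → (2, 2, 4, 16, 0);  λ_12 → (2, 1, 6, 2, 6);  λ_13 → (0, 11, 0, 5, 6);  λ_14 → (2, 1, 4, 9, 3);  λ_15 → (2, 2, 4, 16, 0);  λ_16 → (2, 1, 6, 2, 6);  λ_17 → (2, 1, 6, 2, 6);  λ_18 → (0, 11, 0, 5, 6);  λ_19 → (4, 2, 11, 0, 3);  λ_20 → (2, 1, 4, 9, 3)

Grouping the 20 weights by Ā_29-representative: 5 linkage classes.

[[1, 9, 10, 14, 20], [2, 6, 12, 16, 17], [3, 8, 13, 18], [4, 5, 11, 15], [7, 19]]


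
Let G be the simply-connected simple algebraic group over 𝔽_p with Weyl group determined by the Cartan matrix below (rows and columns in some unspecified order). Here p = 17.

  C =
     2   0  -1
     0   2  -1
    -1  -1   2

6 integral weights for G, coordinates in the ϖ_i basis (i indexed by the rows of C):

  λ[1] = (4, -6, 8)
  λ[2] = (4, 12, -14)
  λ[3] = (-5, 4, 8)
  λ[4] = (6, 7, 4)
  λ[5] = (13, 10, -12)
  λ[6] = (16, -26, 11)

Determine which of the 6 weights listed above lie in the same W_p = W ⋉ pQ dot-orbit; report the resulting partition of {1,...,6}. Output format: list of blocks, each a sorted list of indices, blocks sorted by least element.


C ↔ A_3 under row/col permutation; |W(A_3)| = 24.

Each λ_j+ρ reduced to Ā_17; 3-tuples below use C's row order:

    1: (5, 5, 4)
    2: (8, 0, 5)
    3: (4, 5, 5)
    4: (4, 5, 5)
    5: (3, 0, 11)
    6: (8, 0, 5)

Linkage partition of the 6 weights (4 classes, p=17):

[[1], [2, 6], [3, 4], [5]]


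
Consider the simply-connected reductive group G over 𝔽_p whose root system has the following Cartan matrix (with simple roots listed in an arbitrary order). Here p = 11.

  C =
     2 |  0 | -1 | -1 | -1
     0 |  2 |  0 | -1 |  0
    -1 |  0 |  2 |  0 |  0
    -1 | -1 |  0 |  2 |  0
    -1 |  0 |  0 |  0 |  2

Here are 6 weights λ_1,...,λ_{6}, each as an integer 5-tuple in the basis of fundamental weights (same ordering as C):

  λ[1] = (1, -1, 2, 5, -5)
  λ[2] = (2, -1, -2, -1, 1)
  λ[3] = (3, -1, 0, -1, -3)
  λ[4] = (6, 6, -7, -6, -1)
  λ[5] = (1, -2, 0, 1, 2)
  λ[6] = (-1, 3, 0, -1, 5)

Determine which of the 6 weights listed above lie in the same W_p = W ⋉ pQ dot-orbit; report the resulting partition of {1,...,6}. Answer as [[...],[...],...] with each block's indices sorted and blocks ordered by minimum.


Root system D_5: the 5×5 matrix C matches after relabeling.

Each λ_j+ρ reduced to Ā_11; 5-tuples below use C's row order:

    [1] (2, 0, 1, 0, 2)
    [2] (2, 0, 1, 0, 2)
    [3] (2, 0, 1, 0, 2)
    [4] (0, 2, 2, 1, 4)
    [5] (2, 1, 1, 1, 3)
    [6] (0, 4, 1, 0, 6)

Linkage partition of the 6 weights (4 classes, p=11):

[[1, 2, 3], [4], [5], [6]]


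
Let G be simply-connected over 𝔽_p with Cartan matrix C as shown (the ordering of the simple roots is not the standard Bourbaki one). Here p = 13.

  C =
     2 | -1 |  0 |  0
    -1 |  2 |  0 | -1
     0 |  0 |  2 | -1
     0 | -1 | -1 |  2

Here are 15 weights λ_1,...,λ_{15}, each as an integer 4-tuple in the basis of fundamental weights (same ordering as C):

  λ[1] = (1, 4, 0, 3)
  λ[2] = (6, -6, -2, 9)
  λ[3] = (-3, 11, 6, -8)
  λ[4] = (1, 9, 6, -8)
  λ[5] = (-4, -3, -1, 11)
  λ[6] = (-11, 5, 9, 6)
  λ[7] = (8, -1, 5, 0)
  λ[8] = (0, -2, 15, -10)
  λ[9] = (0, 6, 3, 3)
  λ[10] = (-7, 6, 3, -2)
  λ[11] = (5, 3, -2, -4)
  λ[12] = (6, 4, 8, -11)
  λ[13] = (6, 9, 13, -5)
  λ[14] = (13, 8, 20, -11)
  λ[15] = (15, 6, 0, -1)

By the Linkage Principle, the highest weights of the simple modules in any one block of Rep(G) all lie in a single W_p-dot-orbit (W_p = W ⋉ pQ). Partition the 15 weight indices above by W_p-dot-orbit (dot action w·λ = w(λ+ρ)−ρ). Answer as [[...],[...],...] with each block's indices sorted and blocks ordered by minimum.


C ↔ A_4 under row/col permutation; |W(A_4)| = 120.

W_13-reps of the 15 weights in Ā_13 (same 4-coord order as C):

  [1] (2, 5, 1, 4);  [2] (2, 5, 1, 4);  [3] (2, 3, 0, 7);  [4] (2, 3, 0, 7);  [5] (2, 3, 0, 7);  [6] (4, 0, 0, 3);  [7] (6, 0, 3, 1);  [8] (6, 0, 3, 1);  [9] (2, 5, 1, 4);  [10] (6, 0, 3, 1);  [11] (6, 0, 3, 1);  [12] (2, 5, 1, 4);  [13] (6, 0, 3, 1);  [14] (0, 1, 2, 7);  [15] (2, 3, 0, 7)

Linkage partition of the 15 weights (5 classes, p=13):

[[1, 2, 9, 12], [3, 4, 5, 15], [6], [7, 8, 10, 11, 13], [14]]


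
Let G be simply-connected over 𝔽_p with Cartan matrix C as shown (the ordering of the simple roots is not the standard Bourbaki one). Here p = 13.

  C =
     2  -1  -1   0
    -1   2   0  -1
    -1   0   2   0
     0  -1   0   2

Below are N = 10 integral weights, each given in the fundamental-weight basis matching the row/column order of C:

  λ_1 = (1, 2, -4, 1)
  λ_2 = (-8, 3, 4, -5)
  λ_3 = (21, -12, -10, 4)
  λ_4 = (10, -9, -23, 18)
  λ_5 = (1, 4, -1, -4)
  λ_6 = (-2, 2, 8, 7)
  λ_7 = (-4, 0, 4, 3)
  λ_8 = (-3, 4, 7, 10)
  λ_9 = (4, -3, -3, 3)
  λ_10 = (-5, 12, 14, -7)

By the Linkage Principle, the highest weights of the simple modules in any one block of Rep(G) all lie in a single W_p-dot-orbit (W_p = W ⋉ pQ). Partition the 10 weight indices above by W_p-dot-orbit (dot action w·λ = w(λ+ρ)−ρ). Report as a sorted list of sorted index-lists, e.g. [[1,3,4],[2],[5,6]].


Dynkin diagram of C (from the 6 off-diagonal −1 entries): A_4.

Folding the 10 weights λ_j+ρ into Ā_13 (reps in the given 4-coord order):

  λ_1 → (1, 2, 2, 2)
  λ_2 → (2, 2, 0, 3)
  λ_3 → (2, 2, 0, 3)
  λ_4 → (2, 2, 0, 3)
  λ_5 → (2, 2, 0, 3)
  λ_6 → (1, 2, 2, 2)
  λ_7 → (1, 2, 2, 2)
  λ_8 → (1, 2, 2, 2)
  λ_9 → (1, 2, 2, 2)
  λ_10 → (2, 2, 0, 3)

2 distinct reps among the 10 weights ⇒ 2 W_13-linkage classes:

[[1, 6, 7, 8, 9], [2, 3, 4, 5, 10]]


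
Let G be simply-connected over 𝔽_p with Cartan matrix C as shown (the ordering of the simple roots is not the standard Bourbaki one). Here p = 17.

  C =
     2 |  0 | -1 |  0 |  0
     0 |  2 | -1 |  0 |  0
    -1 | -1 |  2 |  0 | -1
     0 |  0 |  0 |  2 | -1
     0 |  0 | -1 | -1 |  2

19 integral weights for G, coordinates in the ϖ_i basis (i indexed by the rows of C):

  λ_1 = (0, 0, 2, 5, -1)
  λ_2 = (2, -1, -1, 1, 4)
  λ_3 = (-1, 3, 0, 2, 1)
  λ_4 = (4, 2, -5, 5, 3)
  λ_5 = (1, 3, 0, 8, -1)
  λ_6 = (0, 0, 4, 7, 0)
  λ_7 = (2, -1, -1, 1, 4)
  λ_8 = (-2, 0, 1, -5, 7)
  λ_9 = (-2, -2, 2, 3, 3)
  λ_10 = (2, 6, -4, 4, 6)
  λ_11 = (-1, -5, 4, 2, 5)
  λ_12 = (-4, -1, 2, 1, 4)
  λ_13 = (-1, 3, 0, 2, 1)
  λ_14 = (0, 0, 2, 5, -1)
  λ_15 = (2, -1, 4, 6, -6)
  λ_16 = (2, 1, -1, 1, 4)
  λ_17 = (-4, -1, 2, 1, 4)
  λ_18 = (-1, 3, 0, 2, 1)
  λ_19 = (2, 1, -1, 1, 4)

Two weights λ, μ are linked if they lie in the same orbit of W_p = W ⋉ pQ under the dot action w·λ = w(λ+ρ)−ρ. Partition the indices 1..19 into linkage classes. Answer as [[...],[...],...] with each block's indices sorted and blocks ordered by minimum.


D_5 Cartan matrix, 5 simple roots permuted; ρ=(1,1,1,1,1).

Folding the 19 weights λ_j+ρ into Ā_17 (reps in the given 5-coord order):

  1: (1, 1, 3, 6, 0)
  2: (3, 0, 0, 2, 5)
  3: (0, 4, 1, 3, 2)
  4: (1, 1, 3, 6, 0)
  5: (2, 4, 1, 9, 0)
  6: (1, 1, 1, 4, 4)
  7: (3, 0, 0, 2, 5)
  8: (1, 1, 1, 4, 4)
  9: (1, 1, 1, 4, 4)
  10: (0, 4, 1, 3, 2)
  11: (0, 4, 1, 3, 2)
  12: (3, 0, 0, 2, 5)
  13: (0, 4, 1, 3, 2)
  14: (1, 1, 3, 6, 0)
  15: (3, 0, 0, 2, 5)
  16: (3, 2, 0, 2, 5)
  17: (3, 0, 0, 2, 5)
  18: (0, 4, 1, 3, 2)
  19: (3, 2, 0, 2, 5)

Linkage partition of the 19 weights (6 classes, p=17):

[[1, 4, 14], [2, 7, 12, 15, 17], [3, 10, 11, 13, 18], [5], [6, 8, 9], [16, 19]]


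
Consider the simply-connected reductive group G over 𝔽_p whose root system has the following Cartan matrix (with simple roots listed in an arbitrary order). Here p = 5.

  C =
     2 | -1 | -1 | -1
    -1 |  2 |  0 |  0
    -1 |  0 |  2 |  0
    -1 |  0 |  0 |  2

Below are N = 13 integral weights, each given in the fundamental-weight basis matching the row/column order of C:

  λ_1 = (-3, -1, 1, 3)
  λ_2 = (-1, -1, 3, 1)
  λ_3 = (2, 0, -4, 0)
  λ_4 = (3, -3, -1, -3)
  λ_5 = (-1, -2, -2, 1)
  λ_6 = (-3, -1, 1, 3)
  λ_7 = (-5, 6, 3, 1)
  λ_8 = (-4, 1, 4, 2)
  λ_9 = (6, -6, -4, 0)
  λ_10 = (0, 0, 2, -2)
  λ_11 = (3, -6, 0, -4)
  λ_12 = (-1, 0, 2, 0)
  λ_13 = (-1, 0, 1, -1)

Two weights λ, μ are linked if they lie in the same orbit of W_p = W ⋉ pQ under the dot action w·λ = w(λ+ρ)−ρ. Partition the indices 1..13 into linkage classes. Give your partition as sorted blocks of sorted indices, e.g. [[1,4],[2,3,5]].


D_4 Cartan matrix, 4 simple roots permuted; ρ=(1,1,1,1).

Each λ_j+ρ reduced to Ā_5; 4-tuples below use C's row order:

  λ_1+ρ ↦ (0, 2, 0, 2);  λ_2+ρ ↦ (0, 1, 3, 1);  λ_3+ρ ↦ (0, 1, 3, 1);  λ_4+ρ ↦ (0, 2, 0, 2);  λ_5+ρ ↦ (0, 1, 1, 0);  λ_6+ρ ↦ (0, 2, 0, 2);  λ_7+ρ ↦ (0, 1, 2, 0);  λ_8+ρ ↦ (0, 1, 2, 0);  λ_9+ρ ↦ (0, 2, 0, 2);  λ_10+ρ ↦ (0, 1, 3, 1);  λ_11+ρ ↦ (0, 1, 3, 1);  λ_12+ρ ↦ (0, 1, 3, 1);  λ_13+ρ ↦ (0, 1, 2, 0)

The 13 indices split into 4 linkage classes (same alcove rep ⇔ same W_5-dot-orbit):

[[1, 4, 6, 9], [2, 3, 10, 11, 12], [5], [7, 8, 13]]


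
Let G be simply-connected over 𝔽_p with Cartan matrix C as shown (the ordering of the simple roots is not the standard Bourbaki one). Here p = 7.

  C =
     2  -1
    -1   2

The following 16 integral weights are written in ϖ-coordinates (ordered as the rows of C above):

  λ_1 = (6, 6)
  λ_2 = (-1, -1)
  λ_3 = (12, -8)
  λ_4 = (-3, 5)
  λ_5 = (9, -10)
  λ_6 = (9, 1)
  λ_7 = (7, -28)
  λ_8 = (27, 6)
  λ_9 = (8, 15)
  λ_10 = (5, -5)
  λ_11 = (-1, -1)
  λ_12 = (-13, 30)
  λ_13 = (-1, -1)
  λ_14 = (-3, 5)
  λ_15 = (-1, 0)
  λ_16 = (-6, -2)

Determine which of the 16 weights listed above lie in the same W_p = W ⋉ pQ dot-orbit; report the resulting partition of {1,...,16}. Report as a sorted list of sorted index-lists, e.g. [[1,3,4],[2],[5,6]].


Dynkin diagram of C (from the 2 off-diagonal −1 entries): A_2.

Folding the 16 weights λ_j+ρ into Ā_7 (reps in the given 2-coord order):

  [1] (0, 0)
  [2] (0, 0)
  [3] (0, 1)
  [4] (2, 4)
  [5] (2, 4)
  [6] (2, 3)
  [7] (1, 5)
  [8] (0, 0)
  [9] (2, 3)
  [10] (2, 4)
  [11] (0, 0)
  [12] (2, 3)
  [13] (0, 0)
  [14] (2, 4)
  [15] (0, 1)
  [16] (1, 5)

Partition of {1..16} into 5 W_7-dot-orbits:

[[1, 2, 8, 11, 13], [3, 15], [4, 5, 10, 14], [6, 9, 12], [7, 16]]


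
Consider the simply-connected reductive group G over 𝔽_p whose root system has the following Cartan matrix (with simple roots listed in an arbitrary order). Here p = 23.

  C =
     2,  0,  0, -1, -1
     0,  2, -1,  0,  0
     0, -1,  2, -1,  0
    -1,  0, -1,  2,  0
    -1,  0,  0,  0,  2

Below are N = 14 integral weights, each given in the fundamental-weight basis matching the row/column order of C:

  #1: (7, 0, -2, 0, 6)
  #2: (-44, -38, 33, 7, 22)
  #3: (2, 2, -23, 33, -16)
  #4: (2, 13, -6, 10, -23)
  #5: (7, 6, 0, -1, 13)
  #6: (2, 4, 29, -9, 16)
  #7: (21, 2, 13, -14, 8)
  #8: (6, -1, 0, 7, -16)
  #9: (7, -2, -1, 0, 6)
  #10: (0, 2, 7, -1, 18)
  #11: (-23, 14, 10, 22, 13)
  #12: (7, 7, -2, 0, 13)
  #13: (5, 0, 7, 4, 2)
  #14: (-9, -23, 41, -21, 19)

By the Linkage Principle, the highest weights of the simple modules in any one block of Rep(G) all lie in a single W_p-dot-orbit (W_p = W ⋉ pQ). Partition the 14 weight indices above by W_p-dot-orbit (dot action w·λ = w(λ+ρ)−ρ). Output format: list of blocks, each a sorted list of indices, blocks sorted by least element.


C ↔ A_5 under row/col permutation; |W(A_5)| = 720.

Folding the 14 weights λ_j+ρ into Ā_23 (reps in the given 5-coord order):

    λ_1 → (8, 0, 1, 0, 7)
    λ_2 → (1, 5, 3, 0, 11)
    λ_3 → (1, 5, 3, 0, 11)
    λ_4 → (6, 1, 8, 5, 3)
    λ_5 → (8, 0, 1, 0, 7)
    λ_6 → (1, 11, 1, 3, 2)
    λ_7 → (6, 1, 8, 5, 3)
    λ_8 → (8, 0, 1, 0, 7)
    λ_9 → (8, 0, 1, 0, 7)
    λ_10 → (1, 5, 3, 0, 11)
    λ_11 → (1, 5, 3, 0, 11)
    λ_12 → (8, 0, 1, 0, 7)
    λ_13 → (6, 1, 8, 5, 3)
    λ_14 → (1, 5, 3, 0, 11)

The 14 indices split into 4 linkage classes (same alcove rep ⇔ same W_23-dot-orbit):

[[1, 5, 8, 9, 12], [2, 3, 10, 11, 14], [4, 7, 13], [6]]


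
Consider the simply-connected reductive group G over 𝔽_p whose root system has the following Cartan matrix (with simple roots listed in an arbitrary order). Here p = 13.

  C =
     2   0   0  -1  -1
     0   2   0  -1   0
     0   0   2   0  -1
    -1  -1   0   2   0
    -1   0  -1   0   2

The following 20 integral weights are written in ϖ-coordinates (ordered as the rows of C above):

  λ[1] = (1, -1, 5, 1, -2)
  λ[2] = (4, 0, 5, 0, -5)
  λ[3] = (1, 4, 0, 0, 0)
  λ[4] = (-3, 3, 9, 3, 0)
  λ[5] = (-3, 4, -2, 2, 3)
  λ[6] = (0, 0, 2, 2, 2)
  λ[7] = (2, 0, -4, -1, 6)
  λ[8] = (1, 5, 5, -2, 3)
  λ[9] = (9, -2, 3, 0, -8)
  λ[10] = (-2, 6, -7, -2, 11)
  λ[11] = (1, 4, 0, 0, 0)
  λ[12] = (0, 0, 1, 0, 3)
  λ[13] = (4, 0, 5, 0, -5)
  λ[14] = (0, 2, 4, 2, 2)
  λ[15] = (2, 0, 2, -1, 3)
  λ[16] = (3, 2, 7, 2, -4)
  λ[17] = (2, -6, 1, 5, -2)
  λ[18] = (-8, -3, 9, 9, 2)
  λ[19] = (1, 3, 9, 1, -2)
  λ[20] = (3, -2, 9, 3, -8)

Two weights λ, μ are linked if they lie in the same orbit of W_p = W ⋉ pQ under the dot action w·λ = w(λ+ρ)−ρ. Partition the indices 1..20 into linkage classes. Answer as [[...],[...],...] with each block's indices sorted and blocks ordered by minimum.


A_5 Cartan matrix, 5 simple roots permuted; ρ=(1,1,1,1,1).

Alcove-folded reps (p=13, 20 weights, presented ϖ-order):

  λ_1 → (1, 0, 5, 2, 1) · λ_2 → (1, 1, 2, 1, 4) · λ_3 → (2, 5, 1, 1, 1) · λ_4 → (1, 0, 5, 2, 1) · λ_5 → (2, 5, 1, 1, 1) · λ_6 → (1, 1, 3, 3, 3) · λ_7 → (3, 1, 3, 0, 4) · λ_8 → (1, 1, 2, 1, 4) · λ_9 → (3, 1, 3, 0, 4) · λ_10 → (1, 1, 2, 1, 4) · λ_11 → (2, 5, 1, 1, 1) · λ_12 → (1, 1, 2, 1, 4) · λ_13 → (1, 1, 2, 1, 4) · λ_14 → (1, 1, 3, 3, 3) · λ_15 → (3, 1, 3, 0, 4) · λ_16 → (1, 1, 3, 3, 3) · λ_17 → (2, 5, 1, 1, 1) · λ_18 → (3, 1, 3, 0, 4) · λ_19 → (1, 0, 5, 2, 1) · λ_20 → (3, 1, 3, 0, 4)

5 distinct reps among the 20 weights ⇒ 5 W_13-linkage classes:

[[1, 4, 19], [2, 8, 10, 12, 13], [3, 5, 11, 17], [6, 14, 16], [7, 9, 15, 18, 20]]


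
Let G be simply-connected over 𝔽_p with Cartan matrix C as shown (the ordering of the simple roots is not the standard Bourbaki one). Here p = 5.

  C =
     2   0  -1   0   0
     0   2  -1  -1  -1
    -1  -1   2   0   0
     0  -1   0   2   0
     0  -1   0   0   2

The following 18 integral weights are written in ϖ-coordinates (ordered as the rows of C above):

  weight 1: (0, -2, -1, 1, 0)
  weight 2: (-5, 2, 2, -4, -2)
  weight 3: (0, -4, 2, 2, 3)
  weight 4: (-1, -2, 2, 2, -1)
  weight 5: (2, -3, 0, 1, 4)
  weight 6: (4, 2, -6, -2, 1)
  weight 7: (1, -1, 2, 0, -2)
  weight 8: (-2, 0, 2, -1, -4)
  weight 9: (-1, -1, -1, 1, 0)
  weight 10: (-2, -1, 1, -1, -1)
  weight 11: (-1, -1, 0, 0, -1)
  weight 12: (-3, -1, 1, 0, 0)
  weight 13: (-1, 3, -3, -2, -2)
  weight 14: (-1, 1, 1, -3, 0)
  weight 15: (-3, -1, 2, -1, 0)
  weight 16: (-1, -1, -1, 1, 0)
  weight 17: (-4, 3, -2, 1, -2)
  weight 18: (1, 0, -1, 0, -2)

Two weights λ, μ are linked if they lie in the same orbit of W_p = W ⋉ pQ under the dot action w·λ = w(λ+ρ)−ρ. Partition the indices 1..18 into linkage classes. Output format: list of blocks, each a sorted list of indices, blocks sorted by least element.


D_5 Cartan matrix, 5 simple roots permuted; ρ=(1,1,1,1,1).

Each λ_j+ρ reduced to Ā_5; 5-tuples below use C's row order:

    λ_1 → (0, 0, 1, 1, 0)
    λ_2 → (2, 0, 0, 1, 1)
    λ_3 → (2, 0, 1, 0, 1)
    λ_4 → (0, 0, 0, 2, 1)
    λ_5 → (1, 0, 0, 2, 1)
    λ_6 → (0, 0, 0, 2, 1)
    λ_7 → (1, 0, 1, 0, 0)
    λ_8 → (1, 0, 0, 2, 1)
    λ_9 → (0, 0, 0, 2, 1)
    λ_10 → (1, 0, 1, 0, 0)
    λ_11 → (0, 0, 1, 1, 0)
    λ_12 → (2, 0, 0, 1, 1)
    λ_13 → (2, 0, 0, 1, 1)
    λ_14 → (0, 0, 0, 2, 1)
    λ_15 → (2, 0, 1, 0, 1)
    λ_16 → (0, 0, 0, 2, 1)
    λ_17 → (0, 0, 1, 1, 0)
    λ_18 → (2, 0, 0, 1, 1)

These 18 weights hit 6 W_5-dot-orbits; sizes (3, 4, 2, 5, 2, 2):

[[1, 11, 17], [2, 12, 13, 18], [3, 15], [4, 6, 9, 14, 16], [5, 8], [7, 10]]


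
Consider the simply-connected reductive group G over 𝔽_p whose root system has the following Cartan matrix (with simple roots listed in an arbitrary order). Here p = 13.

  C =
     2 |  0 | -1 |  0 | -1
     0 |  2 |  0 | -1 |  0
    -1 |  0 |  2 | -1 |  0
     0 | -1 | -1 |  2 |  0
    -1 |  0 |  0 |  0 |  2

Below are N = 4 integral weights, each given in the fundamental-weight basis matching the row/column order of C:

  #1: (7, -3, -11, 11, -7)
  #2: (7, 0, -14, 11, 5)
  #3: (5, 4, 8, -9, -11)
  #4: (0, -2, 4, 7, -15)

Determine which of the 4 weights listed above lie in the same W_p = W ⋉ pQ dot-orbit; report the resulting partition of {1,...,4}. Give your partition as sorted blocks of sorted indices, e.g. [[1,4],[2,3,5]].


C ↔ A_5 under row/col permutation; |W(A_5)| = 720.

Folding the 4 weights λ_j+ρ into Ā_13 (reps in the given 5-coord order):

  λ_1+ρ ↦ (6, 2, 2, 0, 2);  λ_2+ρ ↦ (5, 1, 7, 0, 0);  λ_3+ρ ↦ (1, 1, 3, 2, 4);  λ_4+ρ ↦ (5, 1, 7, 0, 0)

Linkage partition of the 4 weights (3 classes, p=13):

[[1], [2, 4], [3]]


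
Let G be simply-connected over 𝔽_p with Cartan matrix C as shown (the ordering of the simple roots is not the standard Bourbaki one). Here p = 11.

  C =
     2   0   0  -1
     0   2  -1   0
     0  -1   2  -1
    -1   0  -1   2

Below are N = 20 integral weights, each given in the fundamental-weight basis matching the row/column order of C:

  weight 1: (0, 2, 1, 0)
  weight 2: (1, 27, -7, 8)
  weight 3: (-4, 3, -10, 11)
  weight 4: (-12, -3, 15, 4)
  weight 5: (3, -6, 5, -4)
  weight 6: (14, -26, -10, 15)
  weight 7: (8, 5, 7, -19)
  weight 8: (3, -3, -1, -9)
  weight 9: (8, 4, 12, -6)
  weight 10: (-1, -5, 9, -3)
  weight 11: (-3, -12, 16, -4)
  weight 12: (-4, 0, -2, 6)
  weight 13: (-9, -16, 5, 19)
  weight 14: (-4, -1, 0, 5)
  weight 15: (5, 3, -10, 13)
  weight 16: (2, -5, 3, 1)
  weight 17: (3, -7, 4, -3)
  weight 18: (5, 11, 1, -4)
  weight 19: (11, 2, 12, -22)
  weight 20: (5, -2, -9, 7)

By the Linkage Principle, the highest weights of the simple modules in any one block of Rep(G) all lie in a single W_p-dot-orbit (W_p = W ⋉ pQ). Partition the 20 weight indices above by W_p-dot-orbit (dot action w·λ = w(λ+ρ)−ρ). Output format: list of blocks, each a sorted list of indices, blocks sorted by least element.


Root system A_4: the 4×4 matrix C matches after relabeling.

Folding the 20 weights λ_j+ρ into Ā_11 (reps in the given 4-coord order):

    λ_1 → (1, 3, 2, 1)
    λ_2 → (6, 2, 0, 0)
    λ_3 → (2, 4, 4, 0)
    λ_4 → (2, 5, 0, 1)
    λ_5 → (1, 3, 2, 1)
    λ_6 → (2, 4, 4, 0)
    λ_7 → (1, 3, 2, 1)
    λ_8 → (2, 4, 4, 0)
    λ_9 → (3, 4, 0, 2)
    λ_10 → (2, 4, 4, 0)
    λ_11 → (2, 5, 0, 1)
    λ_12 → (3, 0, 1, 3)
    λ_13 → (2, 4, 4, 0)
    λ_14 → (3, 0, 1, 3)
    λ_15 → (3, 4, 0, 2)
    λ_16 → (3, 4, 0, 2)
    λ_17 → (1, 3, 2, 1)
    λ_18 → (2, 5, 0, 1)
    λ_19 → (1, 3, 2, 1)
    λ_20 → (2, 5, 0, 1)

The 20 indices split into 6 linkage classes (same alcove rep ⇔ same W_11-dot-orbit):

[[1, 5, 7, 17, 19], [2], [3, 6, 8, 10, 13], [4, 11, 18, 20], [9, 15, 16], [12, 14]]


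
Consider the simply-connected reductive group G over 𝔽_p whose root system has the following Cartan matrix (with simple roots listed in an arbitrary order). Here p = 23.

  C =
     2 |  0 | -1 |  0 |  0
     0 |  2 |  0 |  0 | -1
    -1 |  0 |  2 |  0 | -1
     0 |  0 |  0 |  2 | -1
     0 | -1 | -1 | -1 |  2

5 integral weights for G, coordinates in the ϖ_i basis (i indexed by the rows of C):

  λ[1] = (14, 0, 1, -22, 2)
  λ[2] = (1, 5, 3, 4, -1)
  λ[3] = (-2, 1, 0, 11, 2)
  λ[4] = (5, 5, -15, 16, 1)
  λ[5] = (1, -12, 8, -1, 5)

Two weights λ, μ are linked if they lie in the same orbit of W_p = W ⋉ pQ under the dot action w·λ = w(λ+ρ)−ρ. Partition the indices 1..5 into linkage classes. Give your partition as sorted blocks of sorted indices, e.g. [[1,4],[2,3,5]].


D_5 Cartan matrix, 5 simple roots permuted; ρ=(1,1,1,1,1).

λ_j+ρ reflected into Ā_23 (⟨·,θ^∨⟩≤23); 5-tuples as given:

  λ_1 → (1, 2, 0, 12, 3);  λ_2 → (2, 6, 4, 5, 0);  λ_3 → (1, 2, 0, 12, 3);  λ_4 → (2, 6, 4, 5, 0);  λ_5 → (2, 6, 4, 5, 0)

The 5 indices split into 2 linkage classes (same alcove rep ⇔ same W_23-dot-orbit):

[[1, 3], [2, 4, 5]]


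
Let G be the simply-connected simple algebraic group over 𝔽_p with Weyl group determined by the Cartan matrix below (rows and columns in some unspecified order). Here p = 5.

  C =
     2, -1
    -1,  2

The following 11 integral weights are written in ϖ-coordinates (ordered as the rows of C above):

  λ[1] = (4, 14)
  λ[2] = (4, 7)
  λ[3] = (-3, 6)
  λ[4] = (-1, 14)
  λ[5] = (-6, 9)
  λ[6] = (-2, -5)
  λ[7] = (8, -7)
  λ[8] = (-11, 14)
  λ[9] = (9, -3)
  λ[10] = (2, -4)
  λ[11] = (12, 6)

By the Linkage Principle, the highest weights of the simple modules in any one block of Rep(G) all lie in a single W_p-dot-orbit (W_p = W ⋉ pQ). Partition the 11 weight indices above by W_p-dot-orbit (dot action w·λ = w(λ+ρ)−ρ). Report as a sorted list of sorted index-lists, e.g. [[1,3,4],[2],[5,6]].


Root system A_2: the 2×2 matrix C matches after relabeling.

W_5-reps of the 11 weights in Ā_5 (same 2-coord order as C):

  [1] (5, 0);  [2] (0, 3);  [3] (0, 3);  [4] (0, 0);  [5] (0, 0);  [6] (4, 1);  [7] (1, 1);  [8] (5, 0);  [9] (0, 3);  [10] (0, 3);  [11] (0, 3)

These 11 weights hit 5 W_5-dot-orbits; sizes (2, 5, 2, 1, 1):

[[1, 8], [2, 3, 9, 10, 11], [4, 5], [6], [7]]


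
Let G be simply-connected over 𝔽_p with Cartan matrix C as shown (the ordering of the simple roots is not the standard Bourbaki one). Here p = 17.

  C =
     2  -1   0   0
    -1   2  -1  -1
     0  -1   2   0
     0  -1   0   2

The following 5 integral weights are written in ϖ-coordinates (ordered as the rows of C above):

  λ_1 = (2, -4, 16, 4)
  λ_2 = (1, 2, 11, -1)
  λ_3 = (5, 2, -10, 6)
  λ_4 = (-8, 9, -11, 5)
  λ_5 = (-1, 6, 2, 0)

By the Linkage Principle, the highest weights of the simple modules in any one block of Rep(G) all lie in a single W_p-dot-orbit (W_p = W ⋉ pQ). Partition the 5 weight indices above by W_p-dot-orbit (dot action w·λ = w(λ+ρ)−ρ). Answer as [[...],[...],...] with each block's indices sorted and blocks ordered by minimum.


Cartan matrix: type D_4 (|W|=192); un-permuting the 4 rows.

Alcove-folded reps (p=17, 5 weights, presented ϖ-order):

  λ_1+ρ ↦ (2, 0, 12, 0) · λ_2+ρ ↦ (2, 0, 12, 0) · λ_3+ρ ↦ (0, 6, 3, 1) · λ_4+ρ ↦ (0, 6, 3, 1) · λ_5+ρ ↦ (0, 6, 3, 1)

The 5 indices split into 2 linkage classes (same alcove rep ⇔ same W_17-dot-orbit):

[[1, 2], [3, 4, 5]]


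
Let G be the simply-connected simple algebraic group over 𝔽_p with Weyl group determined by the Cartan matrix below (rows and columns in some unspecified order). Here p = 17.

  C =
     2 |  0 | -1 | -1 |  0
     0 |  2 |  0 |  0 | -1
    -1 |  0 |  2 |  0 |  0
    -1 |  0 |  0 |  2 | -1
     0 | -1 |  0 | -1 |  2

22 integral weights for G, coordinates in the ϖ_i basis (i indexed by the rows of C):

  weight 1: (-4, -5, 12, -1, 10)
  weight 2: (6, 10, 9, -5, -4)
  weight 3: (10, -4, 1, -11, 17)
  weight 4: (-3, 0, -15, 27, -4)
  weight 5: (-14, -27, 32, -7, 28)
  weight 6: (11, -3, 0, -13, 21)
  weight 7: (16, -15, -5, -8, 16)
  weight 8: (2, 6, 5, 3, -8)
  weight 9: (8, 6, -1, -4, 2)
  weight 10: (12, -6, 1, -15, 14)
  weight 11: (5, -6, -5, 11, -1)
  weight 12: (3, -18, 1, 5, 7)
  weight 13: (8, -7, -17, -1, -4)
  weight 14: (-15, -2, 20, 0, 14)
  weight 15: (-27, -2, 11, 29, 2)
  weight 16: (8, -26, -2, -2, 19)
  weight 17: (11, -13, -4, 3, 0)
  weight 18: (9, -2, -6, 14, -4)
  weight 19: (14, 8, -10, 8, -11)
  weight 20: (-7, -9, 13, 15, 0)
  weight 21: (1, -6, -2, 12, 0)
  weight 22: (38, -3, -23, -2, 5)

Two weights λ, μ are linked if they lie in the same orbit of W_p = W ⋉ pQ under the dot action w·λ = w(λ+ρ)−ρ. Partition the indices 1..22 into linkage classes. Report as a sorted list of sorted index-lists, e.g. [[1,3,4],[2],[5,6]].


Dynkin diagram of C (from the 8 off-diagonal −1 entries): A_5.

Alcove-folded reps (p=17, 22 weights, presented ϖ-order):

  1: (0, 0, 6, 3, 4)
  2: (0, 0, 6, 3, 4)
  3: (1, 1, 1, 9, 4)
  4: (5, 6, 2, 1, 2)
  5: (0, 5, 1, 3, 6)
  6: (2, 1, 3, 7, 4)
  7: (0, 0, 6, 3, 4)
  8: (0, 0, 6, 3, 4)
  9: (6, 7, 0, 3, 0)
  10: (1, 1, 1, 9, 4)
  11: (2, 1, 3, 7, 4)
  12: (0, 5, 1, 3, 6)
  13: (6, 7, 0, 3, 0)
  14: (1, 1, 1, 9, 4)
  15: (1, 1, 1, 9, 4)
  16: (5, 6, 2, 1, 2)
  17: (2, 1, 3, 7, 4)
  18: (2, 1, 3, 7, 4)
  19: (5, 6, 2, 1, 2)
  20: (6, 7, 0, 3, 0)
  21: (1, 1, 1, 9, 4)
  22: (2, 1, 3, 7, 4)

Partition of {1..22} into 6 W_17-dot-orbits:

[[1, 2, 7, 8], [3, 10, 14, 15, 21], [4, 16, 19], [5, 12], [6, 11, 17, 18, 22], [9, 13, 20]]


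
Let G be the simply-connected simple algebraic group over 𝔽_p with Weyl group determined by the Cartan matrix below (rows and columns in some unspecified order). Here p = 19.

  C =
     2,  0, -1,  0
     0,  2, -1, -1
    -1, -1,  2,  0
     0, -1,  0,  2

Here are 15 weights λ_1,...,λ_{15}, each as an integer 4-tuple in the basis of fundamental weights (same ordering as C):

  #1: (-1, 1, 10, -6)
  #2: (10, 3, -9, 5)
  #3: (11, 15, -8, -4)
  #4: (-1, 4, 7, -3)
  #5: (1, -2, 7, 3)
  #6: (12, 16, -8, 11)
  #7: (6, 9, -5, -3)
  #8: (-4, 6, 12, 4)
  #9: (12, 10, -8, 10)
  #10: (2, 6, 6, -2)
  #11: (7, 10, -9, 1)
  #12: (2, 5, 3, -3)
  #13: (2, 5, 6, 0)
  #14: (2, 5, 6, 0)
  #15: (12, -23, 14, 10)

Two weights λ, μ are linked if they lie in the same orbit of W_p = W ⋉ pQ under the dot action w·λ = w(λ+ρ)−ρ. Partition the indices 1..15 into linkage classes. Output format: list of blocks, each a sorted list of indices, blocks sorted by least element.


A_4 Cartan matrix, 4 simple roots permuted; ρ=(1,1,1,1).

Folding the 15 weights λ_j+ρ into Ā_19 (reps in the given 4-coord order):

  λ_1 → (0, 3, 8, 2);  λ_2 → (3, 4, 4, 2);  λ_3 → (3, 6, 7, 1);  λ_4 → (0, 3, 8, 2);  λ_5 → (2, 1, 7, 3);  λ_6 → (7, 3, 3, 4);  λ_7 → (3, 4, 4, 2);  λ_8 → (3, 6, 7, 1);  λ_9 → (3, 4, 4, 2);  λ_10 → (3, 6, 7, 1);  λ_11 → (0, 3, 8, 2);  λ_12 → (3, 4, 4, 2);  λ_13 → (3, 6, 7, 1);  λ_14 → (3, 6, 7, 1);  λ_15 → (3, 4, 4, 2)

Grouping the 15 weights by Ā_19-representative: 5 linkage classes.

[[1, 4, 11], [2, 7, 9, 12, 15], [3, 8, 10, 13, 14], [5], [6]]


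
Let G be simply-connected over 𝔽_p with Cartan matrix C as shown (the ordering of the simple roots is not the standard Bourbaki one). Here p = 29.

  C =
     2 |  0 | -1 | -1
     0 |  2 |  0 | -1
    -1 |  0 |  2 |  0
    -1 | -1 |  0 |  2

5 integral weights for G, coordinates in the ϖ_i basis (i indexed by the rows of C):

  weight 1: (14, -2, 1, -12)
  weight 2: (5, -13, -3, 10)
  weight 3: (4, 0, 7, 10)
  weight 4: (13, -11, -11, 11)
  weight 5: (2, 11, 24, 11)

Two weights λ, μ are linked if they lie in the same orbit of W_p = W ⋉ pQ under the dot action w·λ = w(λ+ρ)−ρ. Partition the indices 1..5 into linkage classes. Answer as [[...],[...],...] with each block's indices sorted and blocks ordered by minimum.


C ↔ A_4 under row/col permutation; |W(A_4)| = 120.

W_29-reps of the 5 weights in Ā_29 (same 4-coord order as C):

  λ_1+ρ ↦ (3, 11, 2, 1)
  λ_2+ρ ↦ (3, 11, 2, 1)
  λ_3+ρ ↦ (5, 1, 8, 11)
  λ_4+ρ ↦ (4, 10, 10, 2)
  λ_5+ρ ↦ (3, 11, 2, 1)

These 5 weights hit 3 W_29-dot-orbits; sizes (3, 1, 1):

[[1, 2, 5], [3], [4]]


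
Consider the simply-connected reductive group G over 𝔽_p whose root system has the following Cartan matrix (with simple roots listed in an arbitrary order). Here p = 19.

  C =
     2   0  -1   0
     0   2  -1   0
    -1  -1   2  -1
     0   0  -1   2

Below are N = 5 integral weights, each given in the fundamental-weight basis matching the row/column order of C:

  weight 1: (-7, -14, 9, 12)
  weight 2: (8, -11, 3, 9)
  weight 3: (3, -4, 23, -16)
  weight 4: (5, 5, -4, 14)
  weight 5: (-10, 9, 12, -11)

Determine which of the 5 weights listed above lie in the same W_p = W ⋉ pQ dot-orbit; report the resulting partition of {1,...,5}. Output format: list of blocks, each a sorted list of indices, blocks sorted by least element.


Root system D_4: the 4×4 matrix C matches after relabeling.

W_19-reps of the 5 weights in Ā_19 (same 4-coord order as C):

  λ_1 → (3, 4, 2, 4) · λ_2 → (3, 4, 2, 4) · λ_3 → (3, 4, 2, 4) · λ_4 → (1, 1, 2, 10) · λ_5 → (3, 4, 2, 4)

These 5 weights hit 2 W_19-dot-orbits; sizes (4, 1):

[[1, 2, 3, 5], [4]]


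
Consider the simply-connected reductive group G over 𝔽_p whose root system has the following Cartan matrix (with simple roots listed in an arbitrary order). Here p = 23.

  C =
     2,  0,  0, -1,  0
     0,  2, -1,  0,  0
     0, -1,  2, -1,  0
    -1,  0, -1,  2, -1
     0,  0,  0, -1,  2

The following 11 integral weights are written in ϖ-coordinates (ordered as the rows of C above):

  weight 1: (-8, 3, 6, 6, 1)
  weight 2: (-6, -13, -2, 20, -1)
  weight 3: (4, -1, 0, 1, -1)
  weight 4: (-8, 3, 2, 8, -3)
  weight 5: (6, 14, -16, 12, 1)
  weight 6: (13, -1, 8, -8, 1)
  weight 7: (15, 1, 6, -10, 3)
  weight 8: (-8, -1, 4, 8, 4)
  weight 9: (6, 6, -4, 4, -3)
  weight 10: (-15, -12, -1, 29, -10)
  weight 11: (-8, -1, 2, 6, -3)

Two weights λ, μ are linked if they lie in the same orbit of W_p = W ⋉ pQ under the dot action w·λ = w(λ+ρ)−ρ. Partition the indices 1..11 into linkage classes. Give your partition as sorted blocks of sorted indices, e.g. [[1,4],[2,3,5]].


D_5 Cartan matrix, 5 simple roots permuted; ρ=(1,1,1,1,1).

λ_j+ρ reflected into Ā_23 (⟨·,θ^∨⟩≤23); 5-tuples as given:

  λ_1 → (7, 4, 3, 0, 2) · λ_2 → (5, 0, 1, 2, 0) · λ_3 → (5, 0, 1, 2, 0) · λ_4 → (7, 4, 3, 0, 2) · λ_5 → (5, 0, 1, 2, 0) · λ_6 → (7, 0, 2, 2, 5) · λ_7 → (7, 0, 2, 2, 5) · λ_8 → (7, 0, 2, 2, 5) · λ_9 → (7, 4, 3, 0, 2) · λ_10 → (7, 4, 3, 0, 2) · λ_11 → (5, 0, 1, 2, 0)

Linkage partition of the 11 weights (3 classes, p=23):

[[1, 4, 9, 10], [2, 3, 5, 11], [6, 7, 8]]
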